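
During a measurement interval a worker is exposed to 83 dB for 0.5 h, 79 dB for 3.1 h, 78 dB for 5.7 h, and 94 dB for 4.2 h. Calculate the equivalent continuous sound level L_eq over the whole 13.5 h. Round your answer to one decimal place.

The energy average is taken in the linear domain: L_eq = 10·log₁₀[(Σ tᵢ·10^(Lᵢ/10))/T], T = 13.5 h.
Σ tᵢ·10^(Lᵢ/10) = 0.5·10^(83/10) + 3.1·10^(79/10) + 5.7·10^(78/10) + 4.2·10^(94/10) = 1.126e+10.
L_eq = 10·log₁₀(1.126e+10/13.5) = 89.21 dB.

89.2 dB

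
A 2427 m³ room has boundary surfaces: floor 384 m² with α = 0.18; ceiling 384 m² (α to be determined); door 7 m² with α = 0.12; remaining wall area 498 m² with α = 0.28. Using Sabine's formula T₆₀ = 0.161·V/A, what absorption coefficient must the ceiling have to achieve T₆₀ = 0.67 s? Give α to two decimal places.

Required total absorption A = 0.161·2427/0.67 = 583.20 m².
Absorption from the other surfaces = 384·0.18 + 7·0.12 + 498·0.28 = 209.40 m², so the ceiling must supply 373.80 m² over 384 m².
α = 373.80/384 = 0.973.

0.97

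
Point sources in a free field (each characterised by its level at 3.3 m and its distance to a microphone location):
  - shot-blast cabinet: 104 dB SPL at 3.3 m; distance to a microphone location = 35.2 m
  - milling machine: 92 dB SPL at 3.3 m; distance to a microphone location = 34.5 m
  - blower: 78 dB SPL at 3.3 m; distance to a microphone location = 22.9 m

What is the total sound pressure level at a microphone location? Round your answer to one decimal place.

83.7 dB SPL

First find each source's level at the receiver (point-source: −20·log₁₀(r/r_ref)), then combine on an intensity basis.
shot-blast cabinet: 104 − 20·log₁₀(35.2/3.3) = 104 − 20.56 = 83.44 dB SPL.
milling machine: 92 − 20·log₁₀(34.5/3.3) = 92 − 20.39 = 71.61 dB SPL.
blower: 78 − 20·log₁₀(22.9/3.3) = 78 − 16.83 = 61.17 dB SPL.
Σ 10^(L/10) = 2.366e+08 → L_total = 10·log₁₀(2.366e+08) = 83.74 dB SPL.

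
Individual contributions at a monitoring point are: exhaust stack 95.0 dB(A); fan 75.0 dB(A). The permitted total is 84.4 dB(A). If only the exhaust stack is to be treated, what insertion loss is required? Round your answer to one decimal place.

11.1 dB

Fixed contribution from the other source: Σ 10^(L/10) = 10^(75.0/10) = 3.162e+07 (75.00 dB(A)).
The limit corresponds to 10^(84.4/10) = 2.754e+08; subtracting the fixed part leaves 2.438e+08 for the exhaust stack, i.e. 83.87 dB(A).
So the exhaust stack must be reduced from 95.0 to 83.87 dB(A): IL = 11.13 dB.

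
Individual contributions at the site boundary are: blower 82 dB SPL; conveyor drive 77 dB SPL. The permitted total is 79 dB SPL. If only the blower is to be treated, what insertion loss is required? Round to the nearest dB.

Everything except the blower sums to 10^(77/10) = 5.012e+07 in linear terms, 77.00 dB SPL.
The limit corresponds to 10^(79/10) = 7.943e+07; subtracting the fixed part leaves 2.931e+07 for the blower, i.e. 74.67 dB SPL.
So the blower must be reduced from 82 to 74.67 dB SPL: IL = 7.33 dB.

7 dB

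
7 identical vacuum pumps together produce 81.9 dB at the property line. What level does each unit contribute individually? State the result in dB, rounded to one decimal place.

Dividing the total intensity by 7 lowers the level by 10·log₁₀ 7 = 8.451 dB: L₁ = 81.9 − 8.451.

73.4 dB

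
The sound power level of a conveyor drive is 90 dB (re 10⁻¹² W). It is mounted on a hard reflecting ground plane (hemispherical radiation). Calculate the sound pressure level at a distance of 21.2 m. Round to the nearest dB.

55 dB

Free-field hemispherical radiation: L_p = L_w − 10·log₁₀(2π·r²), r = 21.2 m.
2π·r² = 2824 m², 10·log₁₀ of that is 34.509 dB.
L_p = 90 − 34.509 = 55.49 dB.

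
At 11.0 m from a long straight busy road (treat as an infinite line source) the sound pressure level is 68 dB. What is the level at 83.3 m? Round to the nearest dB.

Line-source attenuation: ΔL = 10·log₁₀(r₂/r₁) = 10·log₁₀(83.3/11.0) = 8.793 dB.
L₂ = 68 − 10·log₁₀(83.3/11.0) = 68 − 8.793 = 59.21 dB.

59 dB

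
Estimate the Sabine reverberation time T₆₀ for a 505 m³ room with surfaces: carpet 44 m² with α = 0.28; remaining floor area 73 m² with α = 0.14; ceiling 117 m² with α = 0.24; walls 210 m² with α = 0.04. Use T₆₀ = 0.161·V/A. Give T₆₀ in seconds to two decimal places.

A = Σ Sᵢαᵢ = 44·0.28 + 73·0.14 + 117·0.24 + 210·0.04 = 59.02 m².
T₆₀ = 0.161·V/A = 0.161·505/59.02 = 1.378 s.

1.38 s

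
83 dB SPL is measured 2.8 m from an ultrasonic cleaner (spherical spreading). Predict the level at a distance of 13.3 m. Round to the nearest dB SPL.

Spherical spreading from a point source gives a 20·log₁₀(r₂/r₁) drop.
L₂ = 83 − 20·log₁₀(13.3/2.8) = 83 − 13.534 = 69.47 dB SPL.

69 dB SPL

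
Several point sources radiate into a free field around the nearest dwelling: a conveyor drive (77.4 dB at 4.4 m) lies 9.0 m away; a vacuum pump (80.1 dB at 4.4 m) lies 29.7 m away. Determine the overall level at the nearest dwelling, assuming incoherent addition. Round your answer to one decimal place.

First find each source's level at the receiver (point-source: −20·log₁₀(r/r_ref)), then combine on an intensity basis.
conveyor drive: 77.4 − 20·log₁₀(9.0/4.4) = 77.4 − 6.22 = 71.18 dB.
vacuum pump: 80.1 − 20·log₁₀(29.7/4.4) = 80.1 − 16.59 = 63.51 dB.
Σ 10^(L/10) = 1.538e+07 → L_total = 10·log₁₀(1.538e+07) = 71.87 dB.

71.9 dB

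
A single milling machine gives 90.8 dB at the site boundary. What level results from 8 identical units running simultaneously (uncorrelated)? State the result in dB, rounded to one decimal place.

With 8 equal, uncorrelated contributions the intensity is 8× that of one unit, giving a rise of 10·log₁₀ 8.
L_total = 90.8 + 10·log₁₀(8) = 90.8 + 9.031 = 99.83 dB.

99.8 dB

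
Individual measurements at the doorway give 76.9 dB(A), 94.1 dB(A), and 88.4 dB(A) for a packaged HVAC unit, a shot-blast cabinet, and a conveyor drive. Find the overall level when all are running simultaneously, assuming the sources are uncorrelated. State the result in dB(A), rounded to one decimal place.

95.2 dB(A)

Incoherent sources combine by intensity addition: L_total = 10·log₁₀(Σ 10^(L_i/10)).
Σ 10^(L/10) = 10^(76.9/10) + 10^(94.1/10) + 10^(88.4/10) = 3.311e+09.
L_total = 10·log₁₀(3.311e+09) = 95.20 dB(A).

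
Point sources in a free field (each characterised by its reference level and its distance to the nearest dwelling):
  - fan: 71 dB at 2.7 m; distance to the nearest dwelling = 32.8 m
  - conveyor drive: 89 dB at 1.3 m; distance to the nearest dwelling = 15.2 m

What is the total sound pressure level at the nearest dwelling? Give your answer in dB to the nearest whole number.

68 dB

Apply inverse-square spreading to bring every level to the receiver, then sum 10^(L/10).
fan: 71 − 20·log₁₀(32.8/2.7) = 71 − 21.69 = 49.31 dB.
conveyor drive: 89 − 20·log₁₀(15.2/1.3) = 89 − 21.36 = 67.64 dB.
Σ 10^(L/10) = 5.896e+06 → L_total = 10·log₁₀(5.896e+06) = 67.71 dB.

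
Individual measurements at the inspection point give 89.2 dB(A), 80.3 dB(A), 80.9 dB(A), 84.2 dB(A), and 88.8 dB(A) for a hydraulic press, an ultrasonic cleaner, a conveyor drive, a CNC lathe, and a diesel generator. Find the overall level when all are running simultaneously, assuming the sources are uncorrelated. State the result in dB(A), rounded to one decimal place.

93.2 dB(A)

For uncorrelated sources the intensities add, so convert each level to linear form, sum, and take 10·log₁₀ of the total.
Σ 10^(L/10) = 10^(89.2/10) + 10^(80.3/10) + 10^(80.9/10) + 10^(84.2/10) + 10^(88.8/10) = 2.084e+09.
L_total = 10·log₁₀(2.084e+09) = 93.19 dB(A).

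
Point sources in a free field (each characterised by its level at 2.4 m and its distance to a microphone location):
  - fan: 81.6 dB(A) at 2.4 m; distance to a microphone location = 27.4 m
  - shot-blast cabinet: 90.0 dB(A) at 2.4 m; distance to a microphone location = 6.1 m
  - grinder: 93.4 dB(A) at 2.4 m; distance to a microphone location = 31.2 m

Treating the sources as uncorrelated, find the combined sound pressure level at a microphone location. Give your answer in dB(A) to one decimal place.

82.3 dB(A)

Apply inverse-square spreading to bring every level to the receiver, then sum 10^(L/10).
fan: 81.6 − 20·log₁₀(27.4/2.4) = 81.6 − 21.15 = 60.45 dB(A).
shot-blast cabinet: 90.0 − 20·log₁₀(6.1/2.4) = 90.0 − 8.10 = 81.90 dB(A).
grinder: 93.4 − 20·log₁₀(31.2/2.4) = 93.4 − 22.28 = 71.12 dB(A).
Σ 10^(L/10) = 1.689e+08 → L_total = 10·log₁₀(1.689e+08) = 82.28 dB(A).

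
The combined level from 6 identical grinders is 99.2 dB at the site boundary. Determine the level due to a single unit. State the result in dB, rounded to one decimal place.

For N identical incoherent sources L_total = L₁ + 10·log₁₀ N, so L₁ = 99.2 − 10·log₁₀(6) = 99.2 − 7.782.

91.4 dB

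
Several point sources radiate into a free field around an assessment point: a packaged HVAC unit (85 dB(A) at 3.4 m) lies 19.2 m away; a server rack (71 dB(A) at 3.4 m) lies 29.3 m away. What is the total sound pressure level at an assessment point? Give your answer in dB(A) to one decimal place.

First find each source's level at the receiver (point-source: −20·log₁₀(r/r_ref)), then combine on an intensity basis.
packaged HVAC unit: 85 − 20·log₁₀(19.2/3.4) = 85 − 15.04 = 69.96 dB(A).
server rack: 71 − 20·log₁₀(29.3/3.4) = 71 − 18.71 = 52.29 dB(A).
Σ 10^(L/10) = 1.009e+07 → L_total = 10·log₁₀(1.009e+07) = 70.04 dB(A).

70.0 dB(A)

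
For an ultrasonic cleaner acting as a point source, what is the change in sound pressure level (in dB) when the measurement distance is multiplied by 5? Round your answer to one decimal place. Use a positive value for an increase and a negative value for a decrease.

Point-source spreading: ΔL = −20·log₁₀(r₂/r₁).
ΔL = −20·log₁₀(5) = -13.98 dB.

-14.0 dB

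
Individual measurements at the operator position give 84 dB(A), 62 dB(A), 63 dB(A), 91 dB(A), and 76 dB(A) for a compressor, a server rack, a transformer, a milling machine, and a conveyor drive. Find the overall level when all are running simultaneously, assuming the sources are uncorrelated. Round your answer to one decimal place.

91.9 dB(A)

For uncorrelated sources the intensities add, so convert each level to linear form, sum, and take 10·log₁₀ of the total.
Σ 10^(L/10) = 10^(84/10) + 10^(62/10) + 10^(63/10) + 10^(91/10) + 10^(76/10) = 1.554e+09.
L_total = 10·log₁₀(1.554e+09) = 91.91 dB(A).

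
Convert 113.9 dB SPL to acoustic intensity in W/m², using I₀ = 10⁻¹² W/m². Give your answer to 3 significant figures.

0.245 W/m²

I/I₀ = 10^(113.9/10) = 2.455e+11, so I = 2.455e+11 × 10⁻¹² W/m².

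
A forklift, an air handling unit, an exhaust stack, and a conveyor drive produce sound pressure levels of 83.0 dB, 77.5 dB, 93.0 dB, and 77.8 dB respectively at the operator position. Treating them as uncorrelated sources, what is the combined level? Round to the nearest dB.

94 dB

For uncorrelated sources the intensities add, so convert each level to linear form, sum, and take 10·log₁₀ of the total.
Σ 10^(L/10) = 10^(83.0/10) + 10^(77.5/10) + 10^(93.0/10) + 10^(77.8/10) = 2.311e+09.
L_total = 10·log₁₀(2.311e+09) = 93.64 dB.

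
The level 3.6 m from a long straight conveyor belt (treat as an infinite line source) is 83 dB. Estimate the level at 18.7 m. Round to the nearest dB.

76 dB

Cylindrical spreading from a line source gives a 10·log₁₀(r₂/r₁) drop.
L₂ = 83 − 10·log₁₀(18.7/3.6) = 83 − 7.155 = 75.84 dB.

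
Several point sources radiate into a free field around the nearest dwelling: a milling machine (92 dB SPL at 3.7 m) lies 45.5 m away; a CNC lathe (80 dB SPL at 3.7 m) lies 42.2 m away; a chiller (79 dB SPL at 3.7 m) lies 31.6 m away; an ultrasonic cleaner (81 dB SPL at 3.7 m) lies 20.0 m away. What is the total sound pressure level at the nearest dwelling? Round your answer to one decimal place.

First find each source's level at the receiver (point-source: −20·log₁₀(r/r_ref)), then combine on an intensity basis.
milling machine: 92 − 20·log₁₀(45.5/3.7) = 92 − 21.80 = 70.20 dB SPL.
CNC lathe: 80 − 20·log₁₀(42.2/3.7) = 80 − 21.14 = 58.86 dB SPL.
chiller: 79 − 20·log₁₀(31.6/3.7) = 79 − 18.63 = 60.37 dB SPL.
ultrasonic cleaner: 81 − 20·log₁₀(20.0/3.7) = 81 − 14.66 = 66.34 dB SPL.
Σ 10^(L/10) = 1.665e+07 → L_total = 10·log₁₀(1.665e+07) = 72.21 dB SPL.

72.2 dB SPL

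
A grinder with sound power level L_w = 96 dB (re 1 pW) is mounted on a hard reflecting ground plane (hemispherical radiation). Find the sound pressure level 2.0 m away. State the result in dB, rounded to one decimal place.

82.0 dB

L_p = L_w − 10·log₁₀(2π·r²) with r = 2.0 m.
2π·r² = 25.13 m², 10·log₁₀ of that is 14.002 dB.
L_p = 96 − 14.002 = 82.00 dB.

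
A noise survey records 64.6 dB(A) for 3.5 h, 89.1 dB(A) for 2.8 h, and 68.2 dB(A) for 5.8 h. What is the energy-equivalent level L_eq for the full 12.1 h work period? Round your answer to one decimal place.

82.8 dB(A)

L_eq = 10·log₁₀[(1/T)·Σ tᵢ·10^(Lᵢ/10)] with T = 12.1 h.
Σ tᵢ·10^(Lᵢ/10) = 3.5·10^(64.6/10) + 2.8·10^(89.1/10) + 5.8·10^(68.2/10) = 2.324e+09.
L_eq = 10·log₁₀(2.324e+09/12.1) = 82.84 dB(A).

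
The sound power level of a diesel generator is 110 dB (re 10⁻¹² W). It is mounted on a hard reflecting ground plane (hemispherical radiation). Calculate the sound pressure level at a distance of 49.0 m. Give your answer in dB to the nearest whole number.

The power spreads over a hemisphere of area 2π·r², so L_p = L_w − 10·log₁₀(2π·r²).
2π·r² = 1.509e+04 m², 10·log₁₀ of that is 41.786 dB.
L_p = 110 − 41.786 = 68.21 dB.

68 dB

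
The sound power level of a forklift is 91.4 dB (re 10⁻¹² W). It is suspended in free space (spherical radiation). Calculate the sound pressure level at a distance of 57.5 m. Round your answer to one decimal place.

45.2 dB

The power spreads over a sphere of area 4π·r², so L_p = L_w − 10·log₁₀(4π·r²).
4π·r² = 4.155e+04 m², 10·log₁₀ of that is 46.185 dB.
L_p = 91.4 − 46.185 = 45.21 dB.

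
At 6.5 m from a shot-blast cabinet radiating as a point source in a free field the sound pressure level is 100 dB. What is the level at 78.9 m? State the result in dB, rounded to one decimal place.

78.3 dB

Spherical spreading from a point source gives a 20·log₁₀(r₂/r₁) drop.
L₂ = 100 − 20·log₁₀(78.9/6.5) = 100 − 21.683 = 78.32 dB.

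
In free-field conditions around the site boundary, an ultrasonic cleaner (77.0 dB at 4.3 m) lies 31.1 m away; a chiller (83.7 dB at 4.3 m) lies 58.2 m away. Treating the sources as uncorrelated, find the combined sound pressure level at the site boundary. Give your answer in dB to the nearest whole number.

63 dB

Apply inverse-square spreading to bring every level to the receiver, then sum 10^(L/10).
ultrasonic cleaner: 77.0 − 20·log₁₀(31.1/4.3) = 77.0 − 17.19 = 59.81 dB.
chiller: 83.7 − 20·log₁₀(58.2/4.3) = 83.7 − 22.63 = 61.07 dB.
Σ 10^(L/10) = 2.238e+06 → L_total = 10·log₁₀(2.238e+06) = 63.50 dB.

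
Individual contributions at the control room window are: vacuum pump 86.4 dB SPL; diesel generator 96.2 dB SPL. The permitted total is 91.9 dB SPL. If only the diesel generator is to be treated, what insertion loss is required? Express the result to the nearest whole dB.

The untreated sources together contribute 10^(86.4/10) = 4.365e+08, i.e. 86.40 dB SPL.
The limit corresponds to 10^(91.9/10) = 1.549e+09; subtracting the fixed part leaves 1.112e+09 for the diesel generator, i.e. 90.46 dB SPL.
Required insertion loss = 96.2 − 90.46 = 5.74 dB.

6 dB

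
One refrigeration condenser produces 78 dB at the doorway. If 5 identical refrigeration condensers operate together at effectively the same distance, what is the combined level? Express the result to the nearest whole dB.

85 dB

L_total = L₁ + 10·log₁₀ N for N identical incoherent sources.
L_total = 78 + 10·log₁₀(5) = 78 + 6.990 = 84.99 dB.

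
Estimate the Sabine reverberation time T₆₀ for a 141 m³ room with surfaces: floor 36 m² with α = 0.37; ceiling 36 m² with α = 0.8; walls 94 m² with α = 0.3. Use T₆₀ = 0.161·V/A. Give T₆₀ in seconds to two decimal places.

0.32 s

Summing Sᵢαᵢ: 36·0.37 + 36·0.8 + 94·0.3 = 70.32 m².
T₆₀ = 0.161 × 141 / 70.32 = 0.323 s.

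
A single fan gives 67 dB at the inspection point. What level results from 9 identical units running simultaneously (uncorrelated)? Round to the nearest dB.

N identical incoherent sources raise the level by 10·log₁₀ N.
L_total = 67 + 10·log₁₀(9) = 67 + 9.542 = 76.54 dB.

77 dB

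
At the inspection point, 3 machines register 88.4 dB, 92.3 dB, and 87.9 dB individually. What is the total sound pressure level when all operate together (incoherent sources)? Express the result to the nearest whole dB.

Incoherent sources combine by intensity addition: L_total = 10·log₁₀(Σ 10^(L_i/10)).
Σ 10^(L/10) = 10^(88.4/10) + 10^(92.3/10) + 10^(87.9/10) = 3.007e+09.
L_total = 10·log₁₀(3.007e+09) = 94.78 dB.

95 dB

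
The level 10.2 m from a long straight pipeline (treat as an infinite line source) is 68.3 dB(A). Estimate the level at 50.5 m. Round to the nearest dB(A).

Line-source attenuation: ΔL = 10·log₁₀(r₂/r₁) = 10·log₁₀(50.5/10.2) = 6.947 dB.
L₂ = 68.3 − 10·log₁₀(50.5/10.2) = 68.3 − 6.947 = 61.35 dB(A).

61 dB(A)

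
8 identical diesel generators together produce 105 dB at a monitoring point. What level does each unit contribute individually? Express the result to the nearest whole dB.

Dividing the total intensity by 8 lowers the level by 10·log₁₀ 8 = 9.031 dB: L₁ = 105 − 9.031.

96 dB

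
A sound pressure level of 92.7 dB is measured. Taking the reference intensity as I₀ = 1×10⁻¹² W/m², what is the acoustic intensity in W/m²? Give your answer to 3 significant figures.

0.00186 W/m²

I = I₀·10^(L/10) = 10⁻¹² × 10^(92.7/10) = 10^(-2.730).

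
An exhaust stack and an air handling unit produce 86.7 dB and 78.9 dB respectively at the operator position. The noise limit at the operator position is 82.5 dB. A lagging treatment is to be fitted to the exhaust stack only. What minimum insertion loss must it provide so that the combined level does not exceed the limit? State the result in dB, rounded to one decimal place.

Everything except the exhaust stack sums to 10^(78.9/10) = 7.762e+07 in linear terms, 78.90 dB.
The limit corresponds to 10^(82.5/10) = 1.778e+08; subtracting the fixed part leaves 1.002e+08 for the exhaust stack, i.e. 80.01 dB.
So the exhaust stack must be reduced from 86.7 to 80.01 dB: IL = 6.69 dB.

6.7 dB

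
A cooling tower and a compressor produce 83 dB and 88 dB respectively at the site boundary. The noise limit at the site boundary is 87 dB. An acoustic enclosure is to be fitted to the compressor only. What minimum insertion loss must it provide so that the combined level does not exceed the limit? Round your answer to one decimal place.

Fixed contribution from the other source: Σ 10^(L/10) = 10^(83/10) = 1.995e+08 (83.00 dB).
To meet 87 dB overall, the treated compressor may contribute at most 10^(87/10) − 1.995e+08 = 3.017e+08, i.e. 84.80 dB.
So the compressor must be reduced from 88 to 84.80 dB: IL = 3.20 dB.

3.2 dB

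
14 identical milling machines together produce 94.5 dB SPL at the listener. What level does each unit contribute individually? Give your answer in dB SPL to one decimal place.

83.0 dB SPL

Dividing the total intensity by 14 lowers the level by 10·log₁₀ 14 = 11.461 dB: L₁ = 94.5 − 11.461.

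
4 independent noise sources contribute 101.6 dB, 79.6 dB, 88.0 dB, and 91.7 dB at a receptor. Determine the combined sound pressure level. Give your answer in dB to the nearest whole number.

For uncorrelated sources the intensities add, so convert each level to linear form, sum, and take 10·log₁₀ of the total.
Σ 10^(L/10) = 10^(101.6/10) + 10^(79.6/10) + 10^(88.0/10) + 10^(91.7/10) = 1.666e+10.
L_total = 10·log₁₀(1.666e+10) = 102.22 dB.

102 dB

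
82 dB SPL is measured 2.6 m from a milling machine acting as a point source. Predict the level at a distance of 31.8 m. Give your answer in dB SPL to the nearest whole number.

For a point source, L₂ = L₁ − 20·log₁₀(r₂/r₁).
L₂ = 82 − 20·log₁₀(31.8/2.6) = 82 − 21.749 = 60.25 dB SPL.

60 dB SPL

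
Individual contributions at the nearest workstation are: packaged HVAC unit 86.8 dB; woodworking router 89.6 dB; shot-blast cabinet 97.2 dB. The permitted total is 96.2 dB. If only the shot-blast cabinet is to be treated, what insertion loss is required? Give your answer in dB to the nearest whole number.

Fixed contribution from the other sources: Σ 10^(L/10) = 10^(86.8/10) + 10^(89.6/10) = 1.391e+09 (91.43 dB).
To meet 96.2 dB overall, the treated shot-blast cabinet may contribute at most 10^(96.2/10) − 1.391e+09 = 2.778e+09, i.e. 94.44 dB.
Required insertion loss = 97.2 − 94.44 = 2.76 dB.

3 dB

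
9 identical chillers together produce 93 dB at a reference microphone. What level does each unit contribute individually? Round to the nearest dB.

83 dB

For N identical incoherent sources L_total = L₁ + 10·log₁₀ N, so L₁ = 93 − 10·log₁₀(9) = 93 − 9.542.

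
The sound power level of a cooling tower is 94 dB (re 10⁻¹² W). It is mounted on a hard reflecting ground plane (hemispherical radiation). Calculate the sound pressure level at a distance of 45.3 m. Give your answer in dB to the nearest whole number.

53 dB

Free-field hemispherical radiation: L_p = L_w − 10·log₁₀(2π·r²), r = 45.3 m.
2π·r² = 1.289e+04 m², 10·log₁₀ of that is 41.104 dB.
L_p = 94 − 41.104 = 52.90 dB.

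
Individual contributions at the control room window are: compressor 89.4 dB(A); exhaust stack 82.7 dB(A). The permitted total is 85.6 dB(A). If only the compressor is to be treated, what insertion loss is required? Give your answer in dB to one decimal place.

Fixed contribution from the other source: Σ 10^(L/10) = 10^(82.7/10) = 1.862e+08 (82.70 dB(A)).
To meet 85.6 dB(A) overall, the treated compressor may contribute at most 10^(85.6/10) − 1.862e+08 = 1.769e+08, i.e. 82.48 dB(A).
Required insertion loss = 89.4 − 82.48 = 6.92 dB.

6.9 dB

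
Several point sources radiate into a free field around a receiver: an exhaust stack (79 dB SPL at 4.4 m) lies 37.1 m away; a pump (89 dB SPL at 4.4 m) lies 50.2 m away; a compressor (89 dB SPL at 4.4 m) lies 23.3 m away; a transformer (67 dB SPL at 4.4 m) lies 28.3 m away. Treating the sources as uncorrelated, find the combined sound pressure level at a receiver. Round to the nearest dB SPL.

Propagate each source to the receiver with L = L_ref − 20·log₁₀(r/r_ref), then add intensities.
exhaust stack: 79 − 20·log₁₀(37.1/4.4) = 79 − 18.52 = 60.48 dB SPL.
pump: 89 − 20·log₁₀(50.2/4.4) = 89 − 21.15 = 67.85 dB SPL.
compressor: 89 − 20·log₁₀(23.3/4.4) = 89 − 14.48 = 74.52 dB SPL.
transformer: 67 − 20·log₁₀(28.3/4.4) = 67 − 16.17 = 50.83 dB SPL.
Σ 10^(L/10) = 3.567e+07 → L_total = 10·log₁₀(3.567e+07) = 75.52 dB SPL.

76 dB SPL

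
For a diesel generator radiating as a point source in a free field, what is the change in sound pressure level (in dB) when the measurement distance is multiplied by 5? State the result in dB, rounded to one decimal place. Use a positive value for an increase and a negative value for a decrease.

A point source loses 6 dB per doubling of distance; generally ΔL = −20·log₁₀(r₂/r₁).
ΔL = −20·log₁₀(5) = -13.98 dB.

-14.0 dB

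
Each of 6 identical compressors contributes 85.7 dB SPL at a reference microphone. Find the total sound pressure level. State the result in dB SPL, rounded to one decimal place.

93.5 dB SPL

L_total = L₁ + 10·log₁₀ N for N identical incoherent sources.
L_total = 85.7 + 10·log₁₀(6) = 85.7 + 7.782 = 93.48 dB SPL.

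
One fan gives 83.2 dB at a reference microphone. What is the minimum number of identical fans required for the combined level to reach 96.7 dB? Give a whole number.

23

Need L₁ + 10·log₁₀ N ≥ 96.7, i.e. log₁₀ N ≥ 1.35.
N ≥ 10^(13.5/10) = 22.387, so N = 23.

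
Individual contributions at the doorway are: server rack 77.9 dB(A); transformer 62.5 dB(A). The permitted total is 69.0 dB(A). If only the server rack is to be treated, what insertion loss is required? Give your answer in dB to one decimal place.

10.0 dB

Fixed contribution from the other source: Σ 10^(L/10) = 10^(62.5/10) = 1.778e+06 (62.50 dB(A)).
The limit corresponds to 10^(69.0/10) = 7.943e+06; subtracting the fixed part leaves 6.165e+06 for the server rack, i.e. 67.90 dB(A).
So the server rack must be reduced from 77.9 to 67.90 dB(A): IL = 10.00 dB.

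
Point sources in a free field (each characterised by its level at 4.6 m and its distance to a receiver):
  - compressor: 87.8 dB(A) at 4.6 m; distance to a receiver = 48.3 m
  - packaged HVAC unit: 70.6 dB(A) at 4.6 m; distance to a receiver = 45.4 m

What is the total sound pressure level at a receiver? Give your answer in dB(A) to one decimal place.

67.5 dB(A)

Propagate each source to the receiver with L = L_ref − 20·log₁₀(r/r_ref), then add intensities.
compressor: 87.8 − 20·log₁₀(48.3/4.6) = 87.8 − 20.42 = 67.38 dB(A).
packaged HVAC unit: 70.6 − 20·log₁₀(45.4/4.6) = 70.6 − 19.89 = 50.71 dB(A).
Σ 10^(L/10) = 5.583e+06 → L_total = 10·log₁₀(5.583e+06) = 67.47 dB(A).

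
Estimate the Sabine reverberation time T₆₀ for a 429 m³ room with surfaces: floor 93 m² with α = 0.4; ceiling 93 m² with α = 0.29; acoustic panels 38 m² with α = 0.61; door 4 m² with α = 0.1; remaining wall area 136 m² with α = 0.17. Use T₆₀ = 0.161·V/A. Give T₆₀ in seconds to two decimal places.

0.62 s

Summing Sᵢαᵢ: 93·0.4 + 93·0.29 + 38·0.61 + 4·0.1 + 136·0.17 = 110.87 m².
T₆₀ = 0.161·V/A = 0.161·429/110.87 = 0.623 s.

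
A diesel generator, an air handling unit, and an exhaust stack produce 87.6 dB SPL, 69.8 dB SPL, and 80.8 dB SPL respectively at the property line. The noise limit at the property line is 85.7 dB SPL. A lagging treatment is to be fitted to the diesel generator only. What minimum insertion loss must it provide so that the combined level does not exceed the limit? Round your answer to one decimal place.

3.8 dB

Everything except the diesel generator sums to 10^(69.8/10) + 10^(80.8/10) = 1.298e+08 in linear terms, 81.13 dB SPL.
The limit corresponds to 10^(85.7/10) = 3.715e+08; subtracting the fixed part leaves 2.418e+08 for the diesel generator, i.e. 83.83 dB SPL.
So the diesel generator must be reduced from 87.6 to 83.83 dB SPL: IL = 3.77 dB.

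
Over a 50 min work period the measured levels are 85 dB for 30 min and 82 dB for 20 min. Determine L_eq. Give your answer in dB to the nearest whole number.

Weight each interval's intensity by its duration and average over T = 50 min:
Σ tᵢ·10^(Lᵢ/10) = 30·10^(85/10) + 20·10^(82/10) = 1.266e+10.
L_eq = 10·log₁₀(1.266e+10/50) = 84.03 dB.

84 dB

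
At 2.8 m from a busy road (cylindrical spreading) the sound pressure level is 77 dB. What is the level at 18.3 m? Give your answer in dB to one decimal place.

68.8 dB

Line-source attenuation: ΔL = 10·log₁₀(r₂/r₁) = 10·log₁₀(18.3/2.8) = 8.153 dB.
L₂ = 77 − 10·log₁₀(18.3/2.8) = 77 − 8.153 = 68.85 dB.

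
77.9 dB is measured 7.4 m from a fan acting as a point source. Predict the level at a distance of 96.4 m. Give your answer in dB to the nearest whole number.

56 dB

Spherical spreading from a point source gives a 20·log₁₀(r₂/r₁) drop.
L₂ = 77.9 − 20·log₁₀(96.4/7.4) = 77.9 − 22.297 = 55.60 dB.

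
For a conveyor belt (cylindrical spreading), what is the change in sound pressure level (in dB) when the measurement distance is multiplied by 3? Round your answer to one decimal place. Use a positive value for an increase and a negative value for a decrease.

With cylindrical spreading the level changes by −10·log₁₀(r₂/r₁).
ΔL = −10·log₁₀(3) = -4.77 dB.

-4.8 dB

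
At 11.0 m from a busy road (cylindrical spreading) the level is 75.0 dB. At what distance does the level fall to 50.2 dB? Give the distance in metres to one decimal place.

3321.9 m

For a line source L₁ − L₂ = 10·log₁₀(r₂/r₁), so r₂ = r₁·10^((L₁−L₂)/10).
r₂ = 11.0·10^((75.0−50.2)/10) = 11.0·10^(24.8/10) = 3321.95 m.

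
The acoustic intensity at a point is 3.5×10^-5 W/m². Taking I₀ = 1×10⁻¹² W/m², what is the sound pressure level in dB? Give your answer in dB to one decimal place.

L = 10·log₁₀(I/I₀) = 10·log₁₀(3.5×10^-5/10⁻¹²) = 10·log₁₀(3.5×10^7).
L = 10·(0.5441 + 7) = 75.44 dB.

75.4 dB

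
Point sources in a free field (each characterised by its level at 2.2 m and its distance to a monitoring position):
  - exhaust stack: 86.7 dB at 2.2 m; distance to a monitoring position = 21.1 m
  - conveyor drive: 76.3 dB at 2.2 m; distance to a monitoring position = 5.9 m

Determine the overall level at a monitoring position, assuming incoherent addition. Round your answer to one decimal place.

Apply inverse-square spreading to bring every level to the receiver, then sum 10^(L/10).
exhaust stack: 86.7 − 20·log₁₀(21.1/2.2) = 86.7 − 19.64 = 67.06 dB.
conveyor drive: 76.3 − 20·log₁₀(5.9/2.2) = 76.3 − 8.57 = 67.73 dB.
Σ 10^(L/10) = 1.102e+07 → L_total = 10·log₁₀(1.102e+07) = 70.42 dB.

70.4 dB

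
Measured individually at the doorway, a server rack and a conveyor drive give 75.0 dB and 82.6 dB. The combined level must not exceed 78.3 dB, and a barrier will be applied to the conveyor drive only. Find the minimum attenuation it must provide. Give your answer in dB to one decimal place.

The untreated sources together contribute 10^(75.0/10) = 3.162e+07, i.e. 75.00 dB.
The limit corresponds to 10^(78.3/10) = 6.761e+07; subtracting the fixed part leaves 3.599e+07 for the conveyor drive, i.e. 75.56 dB.
Required insertion loss = 82.6 − 75.56 = 7.04 dB.

7.0 dB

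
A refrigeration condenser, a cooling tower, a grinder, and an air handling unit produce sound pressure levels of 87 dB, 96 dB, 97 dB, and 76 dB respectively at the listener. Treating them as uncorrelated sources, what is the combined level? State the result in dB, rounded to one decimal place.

Incoherent sources combine by intensity addition: L_total = 10·log₁₀(Σ 10^(L_i/10)).
Σ 10^(L/10) = 10^(87/10) + 10^(96/10) + 10^(97/10) + 10^(76/10) = 9.534e+09.
L_total = 10·log₁₀(9.534e+09) = 99.79 dB.

99.8 dB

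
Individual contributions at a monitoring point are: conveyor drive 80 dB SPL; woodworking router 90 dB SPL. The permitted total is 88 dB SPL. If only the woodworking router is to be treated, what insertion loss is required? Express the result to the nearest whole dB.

3 dB

Everything except the woodworking router sums to 10^(80/10) = 1.000e+08 in linear terms, 80.00 dB SPL.
The limit corresponds to 10^(88/10) = 6.310e+08; subtracting the fixed part leaves 5.310e+08 for the woodworking router, i.e. 87.25 dB SPL.
Required insertion loss = 90 − 87.25 = 2.75 dB.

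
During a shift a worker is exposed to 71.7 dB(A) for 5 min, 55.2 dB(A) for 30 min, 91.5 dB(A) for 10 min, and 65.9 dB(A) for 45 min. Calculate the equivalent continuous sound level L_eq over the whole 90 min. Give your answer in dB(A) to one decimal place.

Weight each interval's intensity by its duration and average over T = 90 min:
Σ tᵢ·10^(Lᵢ/10) = 5·10^(71.7/10) + 30·10^(55.2/10) + 10·10^(91.5/10) + 45·10^(65.9/10) = 1.438e+10.
L_eq = 10·log₁₀(1.438e+10/90) = 82.04 dB(A).

82.0 dB(A)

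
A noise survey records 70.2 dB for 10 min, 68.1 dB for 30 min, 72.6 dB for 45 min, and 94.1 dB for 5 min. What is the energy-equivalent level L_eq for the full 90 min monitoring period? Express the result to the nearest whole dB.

L_eq = 10·log₁₀[(1/T)·Σ tᵢ·10^(Lᵢ/10)] with T = 90 min.
Σ tᵢ·10^(Lᵢ/10) = 10·10^(70.2/10) + 30·10^(68.1/10) + 45·10^(72.6/10) + 5·10^(94.1/10) = 1.397e+10.
L_eq = 10·log₁₀(1.397e+10/90) = 81.91 dB.

82 dB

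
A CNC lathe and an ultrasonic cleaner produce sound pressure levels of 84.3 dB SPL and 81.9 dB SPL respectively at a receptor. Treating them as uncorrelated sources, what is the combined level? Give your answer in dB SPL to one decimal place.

86.3 dB SPL

Incoherent sources combine by intensity addition: L_total = 10·log₁₀(Σ 10^(L_i/10)).
Σ 10^(L/10) = 10^(84.3/10) + 10^(81.9/10) = 4.240e+08.
L_total = 10·log₁₀(4.240e+08) = 86.27 dB SPL.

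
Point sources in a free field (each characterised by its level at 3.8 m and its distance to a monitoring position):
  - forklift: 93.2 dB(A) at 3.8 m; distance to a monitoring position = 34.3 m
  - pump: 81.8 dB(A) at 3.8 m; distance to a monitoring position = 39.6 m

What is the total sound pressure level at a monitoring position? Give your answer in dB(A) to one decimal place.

First find each source's level at the receiver (point-source: −20·log₁₀(r/r_ref)), then combine on an intensity basis.
forklift: 93.2 − 20·log₁₀(34.3/3.8) = 93.2 − 19.11 = 74.09 dB(A).
pump: 81.8 − 20·log₁₀(39.6/3.8) = 81.8 − 20.36 = 61.44 dB(A).
Σ 10^(L/10) = 2.704e+07 → L_total = 10·log₁₀(2.704e+07) = 74.32 dB(A).

74.3 dB(A)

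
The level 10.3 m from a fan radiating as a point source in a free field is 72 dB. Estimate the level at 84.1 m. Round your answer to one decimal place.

Point-source attenuation: ΔL = 20·log₁₀(r₂/r₁) = 20·log₁₀(84.1/10.3) = 18.239 dB.
L₂ = 72 − 20·log₁₀(84.1/10.3) = 72 − 18.239 = 53.76 dB.

53.8 dB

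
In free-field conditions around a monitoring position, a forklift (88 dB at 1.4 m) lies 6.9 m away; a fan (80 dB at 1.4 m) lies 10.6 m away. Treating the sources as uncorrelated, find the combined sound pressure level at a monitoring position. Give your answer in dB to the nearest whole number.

74 dB

First find each source's level at the receiver (point-source: −20·log₁₀(r/r_ref)), then combine on an intensity basis.
forklift: 88 − 20·log₁₀(6.9/1.4) = 88 − 13.85 = 74.15 dB.
fan: 80 − 20·log₁₀(10.6/1.4) = 80 − 17.58 = 62.42 dB.
Σ 10^(L/10) = 2.772e+07 → L_total = 10·log₁₀(2.772e+07) = 74.43 dB.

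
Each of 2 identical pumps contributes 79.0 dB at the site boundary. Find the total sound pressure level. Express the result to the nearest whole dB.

With 2 equal, uncorrelated contributions the intensity is 2× that of one unit, giving a rise of 10·log₁₀ 2.
L_total = 79.0 + 10·log₁₀(2) = 79.0 + 3.010 = 82.01 dB.

82 dB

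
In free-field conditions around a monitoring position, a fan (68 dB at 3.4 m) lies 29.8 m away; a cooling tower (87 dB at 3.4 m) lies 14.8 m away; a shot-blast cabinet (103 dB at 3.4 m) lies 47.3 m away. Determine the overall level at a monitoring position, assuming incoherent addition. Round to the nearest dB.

Propagate each source to the receiver with L = L_ref − 20·log₁₀(r/r_ref), then add intensities.
fan: 68 − 20·log₁₀(29.8/3.4) = 68 − 18.85 = 49.15 dB.
cooling tower: 87 − 20·log₁₀(14.8/3.4) = 87 − 12.78 = 74.22 dB.
shot-blast cabinet: 103 − 20·log₁₀(47.3/3.4) = 103 − 22.87 = 80.13 dB.
Σ 10^(L/10) = 1.296e+08 → L_total = 10·log₁₀(1.296e+08) = 81.13 dB.

81 dB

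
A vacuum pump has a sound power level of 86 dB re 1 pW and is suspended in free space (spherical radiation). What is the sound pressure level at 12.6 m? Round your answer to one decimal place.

L_p = L_w − 10·log₁₀(4π·r²) with r = 12.6 m.
4π·r² = 1995 m², 10·log₁₀ of that is 33.000 dB.
L_p = 86 − 33.000 = 53.00 dB.

53.0 dB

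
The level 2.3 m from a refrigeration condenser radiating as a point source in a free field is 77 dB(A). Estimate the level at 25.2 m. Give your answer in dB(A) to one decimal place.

For a point source, L₂ = L₁ − 20·log₁₀(r₂/r₁).
L₂ = 77 − 20·log₁₀(25.2/2.3) = 77 − 20.793 = 56.21 dB(A).

56.2 dB(A)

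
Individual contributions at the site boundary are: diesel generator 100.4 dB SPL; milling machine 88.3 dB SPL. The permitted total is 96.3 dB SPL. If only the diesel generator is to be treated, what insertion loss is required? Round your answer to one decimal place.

4.8 dB

Everything except the diesel generator sums to 10^(88.3/10) = 6.761e+08 in linear terms, 88.30 dB SPL.
The limit corresponds to 10^(96.3/10) = 4.266e+09; subtracting the fixed part leaves 3.590e+09 for the diesel generator, i.e. 95.55 dB SPL.
Required insertion loss = 100.4 − 95.55 = 4.85 dB.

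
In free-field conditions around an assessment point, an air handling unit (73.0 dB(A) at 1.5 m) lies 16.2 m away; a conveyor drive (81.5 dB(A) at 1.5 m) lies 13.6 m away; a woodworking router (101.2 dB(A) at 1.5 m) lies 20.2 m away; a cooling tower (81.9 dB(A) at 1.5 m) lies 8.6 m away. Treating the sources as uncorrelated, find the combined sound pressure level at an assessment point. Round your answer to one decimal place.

79.0 dB(A)

First find each source's level at the receiver (point-source: −20·log₁₀(r/r_ref)), then combine on an intensity basis.
air handling unit: 73.0 − 20·log₁₀(16.2/1.5) = 73.0 − 20.67 = 52.33 dB(A).
conveyor drive: 81.5 − 20·log₁₀(13.6/1.5) = 81.5 − 19.15 = 62.35 dB(A).
woodworking router: 101.2 − 20·log₁₀(20.2/1.5) = 101.2 − 22.59 = 78.61 dB(A).
cooling tower: 81.9 − 20·log₁₀(8.6/1.5) = 81.9 − 15.17 = 66.73 dB(A).
Σ 10^(L/10) = 7.929e+07 → L_total = 10·log₁₀(7.929e+07) = 78.99 dB(A).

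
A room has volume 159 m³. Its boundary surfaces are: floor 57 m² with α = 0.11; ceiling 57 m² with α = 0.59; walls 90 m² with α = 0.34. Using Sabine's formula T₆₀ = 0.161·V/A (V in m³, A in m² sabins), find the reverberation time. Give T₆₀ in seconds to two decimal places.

Total absorption A = 57·0.11 + 57·0.59 + 90·0.34 = 70.50 m² sabins.
T₆₀ = 0.161 × 159 / 70.50 = 0.363 s.

0.36 s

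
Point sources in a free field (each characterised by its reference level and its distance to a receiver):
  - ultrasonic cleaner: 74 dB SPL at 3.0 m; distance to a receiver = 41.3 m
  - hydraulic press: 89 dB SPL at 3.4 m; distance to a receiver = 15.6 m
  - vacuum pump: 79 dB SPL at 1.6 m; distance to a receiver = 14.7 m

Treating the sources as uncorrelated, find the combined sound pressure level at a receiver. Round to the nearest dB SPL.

76 dB SPL

Propagate each source to the receiver with L = L_ref − 20·log₁₀(r/r_ref), then add intensities.
ultrasonic cleaner: 74 − 20·log₁₀(41.3/3.0) = 74 − 22.78 = 51.22 dB SPL.
hydraulic press: 89 − 20·log₁₀(15.6/3.4) = 89 − 13.23 = 75.77 dB SPL.
vacuum pump: 79 − 20·log₁₀(14.7/1.6) = 79 − 19.26 = 59.74 dB SPL.
Σ 10^(L/10) = 3.881e+07 → L_total = 10·log₁₀(3.881e+07) = 75.89 dB SPL.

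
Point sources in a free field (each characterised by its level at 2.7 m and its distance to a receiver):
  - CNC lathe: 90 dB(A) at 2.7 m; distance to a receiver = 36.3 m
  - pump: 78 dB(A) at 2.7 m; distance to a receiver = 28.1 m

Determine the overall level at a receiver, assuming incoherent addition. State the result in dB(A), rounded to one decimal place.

Propagate each source to the receiver with L = L_ref − 20·log₁₀(r/r_ref), then add intensities.
CNC lathe: 90 − 20·log₁₀(36.3/2.7) = 90 − 22.57 = 67.43 dB(A).
pump: 78 − 20·log₁₀(28.1/2.7) = 78 − 20.35 = 57.65 dB(A).
Σ 10^(L/10) = 6.115e+06 → L_total = 10·log₁₀(6.115e+06) = 67.86 dB(A).

67.9 dB(A)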